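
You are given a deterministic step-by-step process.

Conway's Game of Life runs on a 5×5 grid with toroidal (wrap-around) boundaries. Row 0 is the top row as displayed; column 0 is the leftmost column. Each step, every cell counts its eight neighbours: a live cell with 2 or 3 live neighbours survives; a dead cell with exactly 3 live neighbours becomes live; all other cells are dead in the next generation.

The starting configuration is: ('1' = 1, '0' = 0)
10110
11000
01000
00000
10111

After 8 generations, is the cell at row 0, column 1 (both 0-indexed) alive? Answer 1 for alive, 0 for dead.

0

gen 0: 10110
11000
01000
00000
10111
gen 1: 00000
10001
11000
11111
10100
gen 2: 11001
11001
00000
00010
10100
gen 3: 00110
01001
10001
00000
10110
gen 4: 10000
01101
10001
11010
01111
gen 5: 00000
01011
00000
00000
00010
gen 6: 00111
00000
00000
00000
00000
gen 7: 00010
00010
00000
00000
00010
gen 8: 00111
00000
00000
00000
00000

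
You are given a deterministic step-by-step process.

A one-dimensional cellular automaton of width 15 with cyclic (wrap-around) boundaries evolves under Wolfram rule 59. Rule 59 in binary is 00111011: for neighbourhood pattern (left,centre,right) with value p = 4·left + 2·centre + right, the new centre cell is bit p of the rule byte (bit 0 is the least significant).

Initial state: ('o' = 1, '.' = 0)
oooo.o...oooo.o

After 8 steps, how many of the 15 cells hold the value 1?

t=0: oooo.o...oooo.o
t=1: ....o.oooo...oo
t=2: oooo.oo...oooo.
t=3: o...oo.oooo...o
t=4: .oooo.oo...oooo
t=5: oo...oo.oooo...
t=6: o.oooo.oo...ooo
t=7: .oo...oo.oooo..
t=8: oo.oooo.oo...oo

10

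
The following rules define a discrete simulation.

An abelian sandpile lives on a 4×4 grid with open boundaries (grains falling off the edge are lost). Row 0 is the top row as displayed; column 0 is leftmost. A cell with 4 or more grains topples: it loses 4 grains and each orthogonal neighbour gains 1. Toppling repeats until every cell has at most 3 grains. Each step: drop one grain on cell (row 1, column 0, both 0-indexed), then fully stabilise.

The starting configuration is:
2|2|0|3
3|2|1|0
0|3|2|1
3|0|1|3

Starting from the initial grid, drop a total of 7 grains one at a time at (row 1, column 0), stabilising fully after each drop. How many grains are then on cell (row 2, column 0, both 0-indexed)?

[0] 2|2|0|3
3|2|1|0
0|3|2|1
3|0|1|3
[1] 3|2|0|3
0|3|1|0
1|3|2|1
3|0|1|3
[2] 3|2|0|3
1|3|1|0
1|3|2|1
3|0|1|3
[3] 3|2|0|3
2|3|1|0
1|3|2|1
3|0|1|3
[4] 3|2|0|3
3|3|1|0
1|3|2|1
3|0|1|3
[5] 1|0|1|3
2|2|2|0
3|0|3|1
3|1|1|3
[6] 1|0|1|3
3|2|2|0
3|0|3|1
3|1|1|3
[7] 2|0|1|3
1|3|2|0
1|1|3|1
0|2|1|3

1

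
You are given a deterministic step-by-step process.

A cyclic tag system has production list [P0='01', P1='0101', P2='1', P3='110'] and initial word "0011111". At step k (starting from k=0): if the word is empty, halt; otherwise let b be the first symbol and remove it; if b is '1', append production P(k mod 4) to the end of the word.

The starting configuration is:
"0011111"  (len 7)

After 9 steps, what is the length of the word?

0) "0011111"  (len 7)
1) "011111"  (len 6)
2) "11111"  (len 5)
3) "11111"  (len 5)
4) "1111110"  (len 7)
5) "11111001"  (len 8)
6) "11110010101"  (len 11)
7) "11100101011"  (len 11)
8) "1100101011110"  (len 13)
9) "10010101111001"  (len 14)

14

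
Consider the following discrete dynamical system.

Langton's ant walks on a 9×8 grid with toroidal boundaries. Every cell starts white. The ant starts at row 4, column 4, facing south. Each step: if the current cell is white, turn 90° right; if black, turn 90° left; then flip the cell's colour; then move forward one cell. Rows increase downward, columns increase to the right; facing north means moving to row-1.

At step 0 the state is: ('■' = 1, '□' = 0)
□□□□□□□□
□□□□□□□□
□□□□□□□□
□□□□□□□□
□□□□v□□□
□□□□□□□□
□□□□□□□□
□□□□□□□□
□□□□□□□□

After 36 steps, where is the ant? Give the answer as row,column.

0) □□□□□□□□
□□□□□□□□
□□□□□□□□
□□□□□□□□
□□□□v□□□
□□□□□□□□
□□□□□□□□
□□□□□□□□
□□□□□□□□
1) □□□□□□□□
□□□□□□□□
□□□□□□□□
□□□□□□□□
□□□<■□□□
□□□□□□□□
□□□□□□□□
□□□□□□□□
□□□□□□□□
2) □□□□□□□□
□□□□□□□□
□□□□□□□□
□□□^□□□□
□□□■■□□□
□□□□□□□□
□□□□□□□□
□□□□□□□□
□□□□□□□□
3) □□□□□□□□
□□□□□□□□
□□□□□□□□
□□□■>□□□
□□□■■□□□
□□□□□□□□
□□□□□□□□
□□□□□□□□
□□□□□□□□
4) □□□□□□□□
□□□□□□□□
□□□□□□□□
□□□■■□□□
□□□■v□□□
□□□□□□□□
□□□□□□□□
□□□□□□□□
□□□□□□□□
5) □□□□□□□□
□□□□□□□□
□□□□□□□□
□□□■■□□□
□□□■□>□□
□□□□□□□□
□□□□□□□□
□□□□□□□□
□□□□□□□□
6) □□□□□□□□
□□□□□□□□
□□□□□□□□
□□□■■□□□
□□□■□■□□
□□□□□v□□
□□□□□□□□
□□□□□□□□
□□□□□□□□
7) □□□□□□□□
□□□□□□□□
□□□□□□□□
□□□■■□□□
□□□■□■□□
□□□□<■□□
□□□□□□□□
□□□□□□□□
□□□□□□□□
8) □□□□□□□□
□□□□□□□□
□□□□□□□□
□□□■■□□□
□□□■^■□□
□□□□■■□□
□□□□□□□□
□□□□□□□□
□□□□□□□□
9) □□□□□□□□
□□□□□□□□
□□□□□□□□
□□□■■□□□
□□□■■>□□
□□□□■■□□
□□□□□□□□
□□□□□□□□
□□□□□□□□
10) □□□□□□□□
□□□□□□□□
□□□□□□□□
□□□■■^□□
□□□■■□□□
□□□□■■□□
□□□□□□□□
□□□□□□□□
□□□□□□□□
11) □□□□□□□□
□□□□□□□□
□□□□□□□□
□□□■■■>□
□□□■■□□□
□□□□■■□□
□□□□□□□□
□□□□□□□□
□□□□□□□□
12) □□□□□□□□
□□□□□□□□
□□□□□□□□
□□□■■■■□
□□□■■□v□
□□□□■■□□
□□□□□□□□
□□□□□□□□
□□□□□□□□
13) □□□□□□□□
□□□□□□□□
□□□□□□□□
□□□■■■■□
□□□■■<■□
□□□□■■□□
□□□□□□□□
□□□□□□□□
□□□□□□□□
14) □□□□□□□□
□□□□□□□□
□□□□□□□□
□□□■■^■□
□□□■■■■□
□□□□■■□□
□□□□□□□□
□□□□□□□□
□□□□□□□□
15) □□□□□□□□
□□□□□□□□
□□□□□□□□
□□□■<□■□
□□□■■■■□
□□□□■■□□
□□□□□□□□
□□□□□□□□
□□□□□□□□
16) □□□□□□□□
□□□□□□□□
□□□□□□□□
□□□■□□■□
□□□■v■■□
□□□□■■□□
□□□□□□□□
□□□□□□□□
□□□□□□□□
17) □□□□□□□□
□□□□□□□□
□□□□□□□□
□□□■□□■□
□□□■□>■□
□□□□■■□□
□□□□□□□□
□□□□□□□□
□□□□□□□□
18) □□□□□□□□
□□□□□□□□
□□□□□□□□
□□□■□^■□
□□□■□□■□
□□□□■■□□
□□□□□□□□
□□□□□□□□
□□□□□□□□
19) □□□□□□□□
□□□□□□□□
□□□□□□□□
□□□■□■>□
□□□■□□■□
□□□□■■□□
□□□□□□□□
□□□□□□□□
□□□□□□□□
20) □□□□□□□□
□□□□□□□□
□□□□□□^□
□□□■□■□□
□□□■□□■□
□□□□■■□□
□□□□□□□□
□□□□□□□□
□□□□□□□□
21) □□□□□□□□
□□□□□□□□
□□□□□□■>
□□□■□■□□
□□□■□□■□
□□□□■■□□
□□□□□□□□
□□□□□□□□
□□□□□□□□
22) □□□□□□□□
□□□□□□□□
□□□□□□■■
□□□■□■□v
□□□■□□■□
□□□□■■□□
□□□□□□□□
□□□□□□□□
□□□□□□□□
23) □□□□□□□□
□□□□□□□□
□□□□□□■■
□□□■□■<■
□□□■□□■□
□□□□■■□□
□□□□□□□□
□□□□□□□□
□□□□□□□□
24) □□□□□□□□
□□□□□□□□
□□□□□□^■
□□□■□■■■
□□□■□□■□
□□□□■■□□
□□□□□□□□
□□□□□□□□
□□□□□□□□
25) □□□□□□□□
□□□□□□□□
□□□□□<□■
□□□■□■■■
□□□■□□■□
□□□□■■□□
□□□□□□□□
□□□□□□□□
□□□□□□□□
26) □□□□□□□□
□□□□□^□□
□□□□□■□■
□□□■□■■■
□□□■□□■□
□□□□■■□□
□□□□□□□□
□□□□□□□□
□□□□□□□□
27) □□□□□□□□
□□□□□■>□
□□□□□■□■
□□□■□■■■
□□□■□□■□
□□□□■■□□
□□□□□□□□
□□□□□□□□
□□□□□□□□
28) □□□□□□□□
□□□□□■■□
□□□□□■v■
□□□■□■■■
□□□■□□■□
□□□□■■□□
□□□□□□□□
□□□□□□□□
□□□□□□□□
29) □□□□□□□□
□□□□□■■□
□□□□□<■■
□□□■□■■■
□□□■□□■□
□□□□■■□□
□□□□□□□□
□□□□□□□□
□□□□□□□□
30) □□□□□□□□
□□□□□■■□
□□□□□□■■
□□□■□v■■
□□□■□□■□
□□□□■■□□
□□□□□□□□
□□□□□□□□
□□□□□□□□
31) □□□□□□□□
□□□□□■■□
□□□□□□■■
□□□■□□>■
□□□■□□■□
□□□□■■□□
□□□□□□□□
□□□□□□□□
□□□□□□□□
32) □□□□□□□□
□□□□□■■□
□□□□□□^■
□□□■□□□■
□□□■□□■□
□□□□■■□□
□□□□□□□□
□□□□□□□□
□□□□□□□□
33) □□□□□□□□
□□□□□■■□
□□□□□<□■
□□□■□□□■
□□□■□□■□
□□□□■■□□
□□□□□□□□
□□□□□□□□
□□□□□□□□
34) □□□□□□□□
□□□□□^■□
□□□□□■□■
□□□■□□□■
□□□■□□■□
□□□□■■□□
□□□□□□□□
□□□□□□□□
□□□□□□□□
35) □□□□□□□□
□□□□<□■□
□□□□□■□■
□□□■□□□■
□□□■□□■□
□□□□■■□□
□□□□□□□□
□□□□□□□□
□□□□□□□□
36) □□□□^□□□
□□□□■□■□
□□□□□■□■
□□□■□□□■
□□□■□□■□
□□□□■■□□
□□□□□□□□
□□□□□□□□
□□□□□□□□

0,4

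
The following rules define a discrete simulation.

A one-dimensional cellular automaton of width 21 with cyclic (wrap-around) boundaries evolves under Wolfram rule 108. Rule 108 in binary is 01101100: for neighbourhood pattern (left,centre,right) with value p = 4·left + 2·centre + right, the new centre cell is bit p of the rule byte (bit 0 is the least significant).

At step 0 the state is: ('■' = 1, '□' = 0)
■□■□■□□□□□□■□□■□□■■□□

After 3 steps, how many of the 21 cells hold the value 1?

step 0: ■□■□■□□□□□□■□□■□□■■□□
step 1: ■■■■■□□□□□□■□□■□□■■□□
step 2: ■□□□■□□□□□□■□□■□□■■□□
step 3: ■□□□■□□□□□□■□□■□□■■□□

6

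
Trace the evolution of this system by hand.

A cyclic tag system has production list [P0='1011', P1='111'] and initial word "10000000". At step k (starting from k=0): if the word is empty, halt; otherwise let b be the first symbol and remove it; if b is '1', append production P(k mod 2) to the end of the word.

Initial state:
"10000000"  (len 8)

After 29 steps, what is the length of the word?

40

k=0  "10000000"  (len 8)
k=1  "00000001011"  (len 11)
k=2  "0000001011"  (len 10)
k=3  "000001011"  (len 9)
k=4  "00001011"  (len 8)
k=5  "0001011"  (len 7)
k=6  "001011"  (len 6)
k=7  "01011"  (len 5)
k=8  "1011"  (len 4)
k=9  "0111011"  (len 7)
k=10  "111011"  (len 6)
k=11  "110111011"  (len 9)
k=12  "10111011111"  (len 11)
k=13  "01110111111011"  (len 14)
k=14  "1110111111011"  (len 13)
k=15  "1101111110111011"  (len 16)
k=16  "101111110111011111"  (len 18)
k=17  "011111101110111111011"  (len 21)
k=18  "11111101110111111011"  (len 20)
k=19  "11111011101111110111011"  (len 23)
k=20  "1111011101111110111011111"  (len 25)
k=21  "1110111011111101110111111011"  (len 28)
k=22  "110111011111101110111111011111"  (len 30)
k=23  "101110111111011101111110111111011"  (len 33)
k=24  "01110111111011101111110111111011111"  (len 35)
k=25  "1110111111011101111110111111011111"  (len 34)
k=26  "110111111011101111110111111011111111"  (len 36)
k=27  "101111110111011111101111110111111111011"  (len 39)
k=28  "01111110111011111101111110111111111011111"  (len 41)
k=29  "1111110111011111101111110111111111011111"  (len 40)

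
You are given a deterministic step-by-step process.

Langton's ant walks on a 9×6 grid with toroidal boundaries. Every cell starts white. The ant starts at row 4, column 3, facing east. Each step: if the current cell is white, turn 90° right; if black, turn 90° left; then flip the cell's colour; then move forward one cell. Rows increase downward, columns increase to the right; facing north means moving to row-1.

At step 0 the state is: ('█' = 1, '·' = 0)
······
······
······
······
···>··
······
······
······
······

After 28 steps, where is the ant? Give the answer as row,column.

2,1

step 0: ······
······
······
······
···>··
······
······
······
······
step 1: ······
······
······
······
···█··
···v··
······
······
······
step 2: ······
······
······
······
···█··
··<█··
······
······
······
step 3: ······
······
······
······
··^█··
··██··
······
······
······
step 4: ······
······
······
······
··█>··
··██··
······
······
······
step 5: ······
······
······
···^··
··█···
··██··
······
······
······
step 6: ······
······
······
···█>·
··█···
··██··
······
······
······
step 7: ······
······
······
···██·
··█·v·
··██··
······
······
······
step 8: ······
······
······
···██·
··█<█·
··██··
······
······
······
step 9: ······
······
······
···^█·
··███·
··██··
······
······
······
step 10: ······
······
······
··<·█·
··███·
··██··
······
······
······
step 11: ······
······
··^···
··█·█·
··███·
··██··
······
······
······
step 12: ······
······
··█>··
··█·█·
··███·
··██··
······
······
······
step 13: ······
······
··██··
··█v█·
··███·
··██··
······
······
······
step 14: ······
······
··██··
··<██·
··███·
··██··
······
······
······
step 15: ······
······
··██··
···██·
··v██·
··██··
······
······
······
step 16: ······
······
··██··
···██·
···>█·
··██··
······
······
······
step 17: ······
······
··██··
···^█·
····█·
··██··
······
······
······
step 18: ······
······
··██··
··<·█·
····█·
··██··
······
······
······
step 19: ······
······
··^█··
··█·█·
····█·
··██··
······
······
······
step 20: ······
······
·<·█··
··█·█·
····█·
··██··
······
······
······
step 21: ······
·^····
·█·█··
··█·█·
····█·
··██··
······
······
······
step 22: ······
·█>···
·█·█··
··█·█·
····█·
··██··
······
······
······
step 23: ······
·██···
·█v█··
··█·█·
····█·
··██··
······
······
······
step 24: ······
·██···
·<██··
··█·█·
····█·
··██··
······
······
······
step 25: ······
·██···
··██··
·v█·█·
····█·
··██··
······
······
······
step 26: ······
·██···
··██··
<██·█·
····█·
··██··
······
······
······
step 27: ······
·██···
^·██··
███·█·
····█·
··██··
······
······
······
step 28: ······
·██···
█>██··
███·█·
····█·
··██··
······
······
······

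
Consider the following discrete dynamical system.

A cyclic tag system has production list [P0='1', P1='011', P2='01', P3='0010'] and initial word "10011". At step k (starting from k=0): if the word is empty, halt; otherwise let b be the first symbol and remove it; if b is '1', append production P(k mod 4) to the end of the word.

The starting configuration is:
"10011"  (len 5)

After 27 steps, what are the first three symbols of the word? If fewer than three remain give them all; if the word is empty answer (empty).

001

t=0: "10011"  (len 5)
t=1: "00111"  (len 5)
t=2: "0111"  (len 4)
t=3: "111"  (len 3)
t=4: "110010"  (len 6)
t=5: "100101"  (len 6)
t=6: "00101011"  (len 8)
t=7: "0101011"  (len 7)
t=8: "101011"  (len 6)
t=9: "010111"  (len 6)
t=10: "10111"  (len 5)
t=11: "011101"  (len 6)
t=12: "11101"  (len 5)
t=13: "11011"  (len 5)
t=14: "1011011"  (len 7)
t=15: "01101101"  (len 8)
t=16: "1101101"  (len 7)
t=17: "1011011"  (len 7)
t=18: "011011011"  (len 9)
t=19: "11011011"  (len 8)
t=20: "10110110010"  (len 11)
t=21: "01101100101"  (len 11)
t=22: "1101100101"  (len 10)
t=23: "10110010101"  (len 11)
t=24: "01100101010010"  (len 14)
t=25: "1100101010010"  (len 13)
t=26: "100101010010011"  (len 15)
t=27: "0010101001001101"  (len 16)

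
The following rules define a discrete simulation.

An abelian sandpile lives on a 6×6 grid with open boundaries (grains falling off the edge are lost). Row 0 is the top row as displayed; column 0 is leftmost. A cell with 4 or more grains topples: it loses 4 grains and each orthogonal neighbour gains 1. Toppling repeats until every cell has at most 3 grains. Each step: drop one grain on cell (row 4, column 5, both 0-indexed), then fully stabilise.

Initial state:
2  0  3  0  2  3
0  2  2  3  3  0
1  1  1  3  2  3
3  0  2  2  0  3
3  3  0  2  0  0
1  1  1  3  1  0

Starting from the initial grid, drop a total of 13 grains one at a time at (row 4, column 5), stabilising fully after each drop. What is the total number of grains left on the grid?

t=0: 2  0  3  0  2  3
0  2  2  3  3  0
1  1  1  3  2  3
3  0  2  2  0  3
3  3  0  2  0  0
1  1  1  3  1  0
t=1: 2  0  3  0  2  3
0  2  2  3  3  0
1  1  1  3  2  3
3  0  2  2  0  3
3  3  0  2  0  1
1  1  1  3  1  0
t=2: 2  0  3  0  2  3
0  2  2  3  3  0
1  1  1  3  2  3
3  0  2  2  0  3
3  3  0  2  0  2
1  1  1  3  1  0
t=3: 2  0  3  0  2  3
0  2  2  3  3  0
1  1  1  3  2  3
3  0  2  2  0  3
3  3  0  2  0  3
1  1  1  3  1  0
t=4: 2  0  3  0  2  3
0  2  2  3  3  1
1  1  1  3  3  0
3  0  2  2  1  1
3  3  0  2  1  1
1  1  1  3  1  1
t=5: 2  0  3  0  2  3
0  2  2  3  3  1
1  1  1  3  3  0
3  0  2  2  1  1
3  3  0  2  1  2
1  1  1  3  1  1
t=6: 2  0  3  0  2  3
0  2  2  3  3  1
1  1  1  3  3  0
3  0  2  2  1  1
3  3  0  2  1  3
1  1  1  3  1  1
t=7: 2  0  3  0  2  3
0  2  2  3  3  1
1  1  1  3  3  0
3  0  2  2  1  2
3  3  0  2  2  0
1  1  1  3  1  2
t=8: 2  0  3  0  2  3
0  2  2  3  3  1
1  1  1  3  3  0
3  0  2  2  1  2
3  3  0  2  2  1
1  1  1  3  1  2
t=9: 2  0  3  0  2  3
0  2  2  3  3  1
1  1  1  3  3  0
3  0  2  2  1  2
3  3  0  2  2  2
1  1  1  3  1  2
t=10: 2  0  3  0  2  3
0  2  2  3  3  1
1  1  1  3  3  0
3  0  2  2  1  2
3  3  0  2  2  3
1  1  1  3  1  2
t=11: 2  0  3  0  2  3
0  2  2  3  3  1
1  1  1  3  3  0
3  0  2  2  1  3
3  3  0  2  3  0
1  1  1  3  1  3
t=12: 2  0  3  0  2  3
0  2  2  3  3  1
1  1  1  3  3  0
3  0  2  2  1  3
3  3  0  2  3  1
1  1  1  3  1  3
t=13: 2  0  3  0  2  3
0  2  2  3  3  1
1  1  1  3  3  0
3  0  2  2  1  3
3  3  0  2  3  2
1  1  1  3  1  3

64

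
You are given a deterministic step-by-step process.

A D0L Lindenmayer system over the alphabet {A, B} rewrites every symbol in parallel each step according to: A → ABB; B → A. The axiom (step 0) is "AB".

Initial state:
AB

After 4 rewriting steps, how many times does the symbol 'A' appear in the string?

16

step 0: AB
step 1: ABBA
step 2: ABBAAABB
step 3: ABBAAABBABBABBAA
step 4: ABBAAABBABBABBAAABBAAABBAAABBABB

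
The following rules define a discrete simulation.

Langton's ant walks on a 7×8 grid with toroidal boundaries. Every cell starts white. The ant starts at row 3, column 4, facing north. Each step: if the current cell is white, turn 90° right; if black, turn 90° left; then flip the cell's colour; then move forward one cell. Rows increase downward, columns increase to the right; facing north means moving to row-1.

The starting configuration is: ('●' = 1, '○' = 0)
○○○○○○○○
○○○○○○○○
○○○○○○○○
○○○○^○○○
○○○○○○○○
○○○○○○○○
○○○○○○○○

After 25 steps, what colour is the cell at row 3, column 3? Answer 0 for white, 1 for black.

[0] ○○○○○○○○
○○○○○○○○
○○○○○○○○
○○○○^○○○
○○○○○○○○
○○○○○○○○
○○○○○○○○
[1] ○○○○○○○○
○○○○○○○○
○○○○○○○○
○○○○●>○○
○○○○○○○○
○○○○○○○○
○○○○○○○○
[2] ○○○○○○○○
○○○○○○○○
○○○○○○○○
○○○○●●○○
○○○○○v○○
○○○○○○○○
○○○○○○○○
[3] ○○○○○○○○
○○○○○○○○
○○○○○○○○
○○○○●●○○
○○○○<●○○
○○○○○○○○
○○○○○○○○
[4] ○○○○○○○○
○○○○○○○○
○○○○○○○○
○○○○^●○○
○○○○●●○○
○○○○○○○○
○○○○○○○○
[5] ○○○○○○○○
○○○○○○○○
○○○○○○○○
○○○<○●○○
○○○○●●○○
○○○○○○○○
○○○○○○○○
[6] ○○○○○○○○
○○○○○○○○
○○○^○○○○
○○○●○●○○
○○○○●●○○
○○○○○○○○
○○○○○○○○
[7] ○○○○○○○○
○○○○○○○○
○○○●>○○○
○○○●○●○○
○○○○●●○○
○○○○○○○○
○○○○○○○○
[8] ○○○○○○○○
○○○○○○○○
○○○●●○○○
○○○●v●○○
○○○○●●○○
○○○○○○○○
○○○○○○○○
[9] ○○○○○○○○
○○○○○○○○
○○○●●○○○
○○○<●●○○
○○○○●●○○
○○○○○○○○
○○○○○○○○
[10] ○○○○○○○○
○○○○○○○○
○○○●●○○○
○○○○●●○○
○○○v●●○○
○○○○○○○○
○○○○○○○○
[11] ○○○○○○○○
○○○○○○○○
○○○●●○○○
○○○○●●○○
○○<●●●○○
○○○○○○○○
○○○○○○○○
[12] ○○○○○○○○
○○○○○○○○
○○○●●○○○
○○^○●●○○
○○●●●●○○
○○○○○○○○
○○○○○○○○
[13] ○○○○○○○○
○○○○○○○○
○○○●●○○○
○○●>●●○○
○○●●●●○○
○○○○○○○○
○○○○○○○○
[14] ○○○○○○○○
○○○○○○○○
○○○●●○○○
○○●●●●○○
○○●v●●○○
○○○○○○○○
○○○○○○○○
[15] ○○○○○○○○
○○○○○○○○
○○○●●○○○
○○●●●●○○
○○●○>●○○
○○○○○○○○
○○○○○○○○
[16] ○○○○○○○○
○○○○○○○○
○○○●●○○○
○○●●^●○○
○○●○○●○○
○○○○○○○○
○○○○○○○○
[17] ○○○○○○○○
○○○○○○○○
○○○●●○○○
○○●<○●○○
○○●○○●○○
○○○○○○○○
○○○○○○○○
[18] ○○○○○○○○
○○○○○○○○
○○○●●○○○
○○●○○●○○
○○●v○●○○
○○○○○○○○
○○○○○○○○
[19] ○○○○○○○○
○○○○○○○○
○○○●●○○○
○○●○○●○○
○○<●○●○○
○○○○○○○○
○○○○○○○○
[20] ○○○○○○○○
○○○○○○○○
○○○●●○○○
○○●○○●○○
○○○●○●○○
○○v○○○○○
○○○○○○○○
[21] ○○○○○○○○
○○○○○○○○
○○○●●○○○
○○●○○●○○
○○○●○●○○
○<●○○○○○
○○○○○○○○
[22] ○○○○○○○○
○○○○○○○○
○○○●●○○○
○○●○○●○○
○^○●○●○○
○●●○○○○○
○○○○○○○○
[23] ○○○○○○○○
○○○○○○○○
○○○●●○○○
○○●○○●○○
○●>●○●○○
○●●○○○○○
○○○○○○○○
[24] ○○○○○○○○
○○○○○○○○
○○○●●○○○
○○●○○●○○
○●●●○●○○
○●v○○○○○
○○○○○○○○
[25] ○○○○○○○○
○○○○○○○○
○○○●●○○○
○○●○○●○○
○●●●○●○○
○●○>○○○○
○○○○○○○○

0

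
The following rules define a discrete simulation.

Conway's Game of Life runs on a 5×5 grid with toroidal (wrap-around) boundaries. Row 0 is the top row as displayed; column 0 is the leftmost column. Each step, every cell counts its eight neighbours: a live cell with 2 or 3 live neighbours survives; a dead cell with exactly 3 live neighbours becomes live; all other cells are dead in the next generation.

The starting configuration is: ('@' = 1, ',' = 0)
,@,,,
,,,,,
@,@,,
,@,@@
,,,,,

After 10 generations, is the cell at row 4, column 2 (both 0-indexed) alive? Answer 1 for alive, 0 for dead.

t=0: ,@,,,
,,,,,
@,@,,
,@,@@
,,,,,
t=1: ,,,,,
,@,,,
@@@@@
@@@@@
@,@,,
t=2: ,@,,,
,@,@@
,,,,,
,,,,,
@,@,,
t=3: ,@,@@
@,@,,
,,,,,
,,,,,
,@,,,
t=4: ,@,@@
@@@@@
,,,,,
,,,,,
@,@,,
t=5: ,,,,,
,@,,,
@@@@@
,,,,,
@@@@@
t=6: ,,,@@
,@,@@
@@@@@
,,,,,
@@@@@
t=7: ,,,,,
,@,,,
,@,,,
,,,,,
@@@,,
t=8: @,@,,
,,,,,
,,,,,
@,@,,
,@,,,
t=9: ,@,,,
,,,,,
,,,,,
,@,,,
@,@,,
t=10: ,@,,,
,,,,,
,,,,,
,@,,,
@,@,,

1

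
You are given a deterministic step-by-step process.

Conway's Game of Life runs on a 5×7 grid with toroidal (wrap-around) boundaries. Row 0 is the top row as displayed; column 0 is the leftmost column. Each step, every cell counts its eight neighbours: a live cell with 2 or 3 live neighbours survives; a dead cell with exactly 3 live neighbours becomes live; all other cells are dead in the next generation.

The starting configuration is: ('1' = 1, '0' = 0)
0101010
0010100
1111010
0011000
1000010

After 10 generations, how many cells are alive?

step 0: 0101010
0010100
1111010
0011000
1000010
step 1: 0111011
1000011
0000000
1001000
0101001
step 2: 0101000
1110110
1000000
1010000
0101011
step 3: 0001000
1011101
1011000
1010000
0101101
step 4: 0100001
1000101
1000100
1000101
1101100
step 5: 0111101
0100001
0101100
0000101
0111100
step 6: 0000100
0100000
0011100
1100000
0100000
step 7: 0000000
0010100
1011000
1101000
1100000
step 8: 0100000
0110000
1000100
0001001
1110000
step 9: 0000000
1110000
1111000
0011001
1110000
step 10: 0000000
1001000
0000001
0000001
1111000

8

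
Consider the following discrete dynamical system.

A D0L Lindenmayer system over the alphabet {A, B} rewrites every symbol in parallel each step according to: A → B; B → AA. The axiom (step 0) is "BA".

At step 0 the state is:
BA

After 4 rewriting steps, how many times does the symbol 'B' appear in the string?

0) BA
1) AAB
2) BBAA
3) AAAABB
4) BBBBAAAA

4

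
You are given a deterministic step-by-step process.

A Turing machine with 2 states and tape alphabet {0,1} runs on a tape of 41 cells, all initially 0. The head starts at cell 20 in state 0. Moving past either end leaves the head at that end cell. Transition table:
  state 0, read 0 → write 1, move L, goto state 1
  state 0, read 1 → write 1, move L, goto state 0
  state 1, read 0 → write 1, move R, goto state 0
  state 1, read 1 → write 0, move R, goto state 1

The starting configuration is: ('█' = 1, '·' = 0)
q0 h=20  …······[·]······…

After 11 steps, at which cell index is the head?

[0] q0 h=20  …······[·]······…
[1] q1 h=19  …······[·]█·····…
[2] q0 h=20  …·····█[█]······…
[3] q0 h=19  …······[█]█·····…
[4] q0 h=18  …······[·]██····…
[5] q1 h=17  …······[·]███···…
[6] q0 h=18  …·····█[█]██····…
[7] q0 h=17  …······[█]███···…
[8] q0 h=16  …······[·]████··…
[9] q1 h=15  …······[·]█████·…
[10] q0 h=16  …·····█[█]████··…
[11] q0 h=15  …······[█]█████·…

15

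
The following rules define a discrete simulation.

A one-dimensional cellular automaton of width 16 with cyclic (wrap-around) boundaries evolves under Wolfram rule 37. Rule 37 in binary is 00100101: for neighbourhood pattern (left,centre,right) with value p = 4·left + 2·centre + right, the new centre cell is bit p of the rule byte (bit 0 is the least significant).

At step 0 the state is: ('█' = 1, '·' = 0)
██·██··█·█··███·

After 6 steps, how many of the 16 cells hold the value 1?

0) ██·██··█·█··███·
1) ··█····███·····█
2) ··█·██·····███·█
3) ··██···███····██
4) ·····█·····██···
5) ████·█·███····██
6) ····███····██···

5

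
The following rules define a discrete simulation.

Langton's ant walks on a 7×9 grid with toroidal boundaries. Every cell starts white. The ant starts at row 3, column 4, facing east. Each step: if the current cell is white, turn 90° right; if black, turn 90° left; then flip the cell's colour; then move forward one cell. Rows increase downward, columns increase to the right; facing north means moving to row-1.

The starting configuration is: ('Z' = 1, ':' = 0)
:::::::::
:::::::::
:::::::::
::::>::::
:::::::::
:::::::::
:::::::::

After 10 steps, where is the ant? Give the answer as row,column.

[0] :::::::::
:::::::::
:::::::::
::::>::::
:::::::::
:::::::::
:::::::::
[1] :::::::::
:::::::::
:::::::::
::::Z::::
::::v::::
:::::::::
:::::::::
[2] :::::::::
:::::::::
:::::::::
::::Z::::
:::<Z::::
:::::::::
:::::::::
[3] :::::::::
:::::::::
:::::::::
:::^Z::::
:::ZZ::::
:::::::::
:::::::::
[4] :::::::::
:::::::::
:::::::::
:::Z>::::
:::ZZ::::
:::::::::
:::::::::
[5] :::::::::
:::::::::
::::^::::
:::Z:::::
:::ZZ::::
:::::::::
:::::::::
[6] :::::::::
:::::::::
::::Z>:::
:::Z:::::
:::ZZ::::
:::::::::
:::::::::
[7] :::::::::
:::::::::
::::ZZ:::
:::Z:v:::
:::ZZ::::
:::::::::
:::::::::
[8] :::::::::
:::::::::
::::ZZ:::
:::Z<Z:::
:::ZZ::::
:::::::::
:::::::::
[9] :::::::::
:::::::::
::::^Z:::
:::ZZZ:::
:::ZZ::::
:::::::::
:::::::::
[10] :::::::::
:::::::::
:::<:Z:::
:::ZZZ:::
:::ZZ::::
:::::::::
:::::::::

2,3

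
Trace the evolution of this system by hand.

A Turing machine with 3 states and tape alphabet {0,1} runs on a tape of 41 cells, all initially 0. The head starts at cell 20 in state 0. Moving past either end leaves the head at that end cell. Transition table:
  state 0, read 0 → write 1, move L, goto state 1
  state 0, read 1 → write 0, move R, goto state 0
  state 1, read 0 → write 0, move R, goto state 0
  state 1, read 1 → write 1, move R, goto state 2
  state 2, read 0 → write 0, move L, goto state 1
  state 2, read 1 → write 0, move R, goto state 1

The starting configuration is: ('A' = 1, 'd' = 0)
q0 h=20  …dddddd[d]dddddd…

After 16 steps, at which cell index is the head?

0) q0 h=20  …dddddd[d]dddddd…
1) q1 h=19  …dddddd[d]Addddd…
2) q0 h=20  …dddddd[A]dddddd…
3) q0 h=21  …dddddd[d]dddddd…
4) q1 h=20  …dddddd[d]Addddd…
5) q0 h=21  …dddddd[A]dddddd…
6) q0 h=22  …dddddd[d]dddddd…
7) q1 h=21  …dddddd[d]Addddd…
8) q0 h=22  …dddddd[A]dddddd…
9) q0 h=23  …dddddd[d]dddddd…
10) q1 h=22  …dddddd[d]Addddd…
11) q0 h=23  …dddddd[A]dddddd…
12) q0 h=24  …dddddd[d]dddddd…
13) q1 h=23  …dddddd[d]Addddd…
14) q0 h=24  …dddddd[A]dddddd…
15) q0 h=25  …dddddd[d]dddddd…
16) q1 h=24  …dddddd[d]Addddd…

24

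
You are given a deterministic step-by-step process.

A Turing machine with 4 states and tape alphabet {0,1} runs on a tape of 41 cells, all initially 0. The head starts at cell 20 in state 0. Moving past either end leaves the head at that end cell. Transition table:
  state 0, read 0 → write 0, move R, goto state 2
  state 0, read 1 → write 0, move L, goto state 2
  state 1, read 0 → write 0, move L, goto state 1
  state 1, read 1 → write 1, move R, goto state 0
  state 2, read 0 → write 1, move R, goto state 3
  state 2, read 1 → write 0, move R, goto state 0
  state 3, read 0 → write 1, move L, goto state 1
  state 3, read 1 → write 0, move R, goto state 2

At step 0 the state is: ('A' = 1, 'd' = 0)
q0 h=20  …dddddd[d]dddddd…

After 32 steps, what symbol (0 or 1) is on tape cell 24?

[0] q0 h=20  …dddddd[d]dddddd…
[1] q2 h=21  …dddddd[d]dddddd…
[2] q3 h=22  …dddddA[d]dddddd…
[3] q1 h=21  …dddddd[A]Addddd…
[4] q0 h=22  …dddddA[A]dddddd…
[5] q2 h=21  …dddddd[A]dddddd…
[6] q0 h=22  …dddddd[d]dddddd…
[7] q2 h=23  …dddddd[d]dddddd…
[8] q3 h=24  …dddddA[d]dddddd…
[9] q1 h=23  …dddddd[A]Addddd…
[10] q0 h=24  …dddddA[A]dddddd…
[11] q2 h=23  …dddddd[A]dddddd…
[12] q0 h=24  …dddddd[d]dddddd…
[13] q2 h=25  …dddddd[d]dddddd…
[14] q3 h=26  …dddddA[d]dddddd…
[15] q1 h=25  …dddddd[A]Addddd…
[16] q0 h=26  …dddddA[A]dddddd…
[17] q2 h=25  …dddddd[A]dddddd…
[18] q0 h=26  …dddddd[d]dddddd…
[19] q2 h=27  …dddddd[d]dddddd…
[20] q3 h=28  …dddddA[d]dddddd…
[21] q1 h=27  …dddddd[A]Addddd…
[22] q0 h=28  …dddddA[A]dddddd…
[23] q2 h=27  …dddddd[A]dddddd…
[24] q0 h=28  …dddddd[d]dddddd…
[25] q2 h=29  …dddddd[d]dddddd…
[26] q3 h=30  …dddddA[d]dddddd…
[27] q1 h=29  …dddddd[A]Addddd…
[28] q0 h=30  …dddddA[A]dddddd…
[29] q2 h=29  …dddddd[A]dddddd…
[30] q0 h=30  …dddddd[d]dddddd…
[31] q2 h=31  …dddddd[d]dddddd…
[32] q3 h=32  …dddddA[d]dddddd…

0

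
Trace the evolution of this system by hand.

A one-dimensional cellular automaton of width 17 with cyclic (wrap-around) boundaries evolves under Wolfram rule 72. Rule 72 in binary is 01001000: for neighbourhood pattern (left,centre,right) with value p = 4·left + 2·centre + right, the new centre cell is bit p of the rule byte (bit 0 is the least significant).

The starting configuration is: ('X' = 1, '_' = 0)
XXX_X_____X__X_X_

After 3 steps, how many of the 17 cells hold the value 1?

0

[0] XXX_X_____X__X_X_
[1] X_X______________
[2] _________________
[3] _________________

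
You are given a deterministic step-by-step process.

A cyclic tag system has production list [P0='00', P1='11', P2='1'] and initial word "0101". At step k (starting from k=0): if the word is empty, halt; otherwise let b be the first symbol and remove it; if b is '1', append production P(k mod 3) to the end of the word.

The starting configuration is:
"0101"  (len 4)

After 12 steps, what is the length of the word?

k=0  "0101"  (len 4)
k=1  "101"  (len 3)
k=2  "0111"  (len 4)
k=3  "111"  (len 3)
k=4  "1100"  (len 4)
k=5  "10011"  (len 5)
k=6  "00111"  (len 5)
k=7  "0111"  (len 4)
k=8  "111"  (len 3)
k=9  "111"  (len 3)
k=10  "1100"  (len 4)
k=11  "10011"  (len 5)
k=12  "00111"  (len 5)

5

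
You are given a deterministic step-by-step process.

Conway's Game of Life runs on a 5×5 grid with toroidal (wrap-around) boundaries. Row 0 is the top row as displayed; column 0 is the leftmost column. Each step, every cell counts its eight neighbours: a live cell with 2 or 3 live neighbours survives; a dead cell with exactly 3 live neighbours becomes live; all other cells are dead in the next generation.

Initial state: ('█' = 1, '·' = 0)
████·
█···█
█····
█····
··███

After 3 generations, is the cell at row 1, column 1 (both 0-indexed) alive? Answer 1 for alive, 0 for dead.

1

0) ████·
█···█
█····
█····
··███
1) ·····
··██·
██···
██·█·
·····
2) ·····
·██··
█··█·
███·█
·····
3) ·····
·██··
···█·
█████
██···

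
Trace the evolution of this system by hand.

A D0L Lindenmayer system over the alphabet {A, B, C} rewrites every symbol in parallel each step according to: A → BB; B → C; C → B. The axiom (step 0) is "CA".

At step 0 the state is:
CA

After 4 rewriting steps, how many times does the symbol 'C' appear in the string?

k=0  CA
k=1  BBB
k=2  CCC
k=3  BBB
k=4  CCC

3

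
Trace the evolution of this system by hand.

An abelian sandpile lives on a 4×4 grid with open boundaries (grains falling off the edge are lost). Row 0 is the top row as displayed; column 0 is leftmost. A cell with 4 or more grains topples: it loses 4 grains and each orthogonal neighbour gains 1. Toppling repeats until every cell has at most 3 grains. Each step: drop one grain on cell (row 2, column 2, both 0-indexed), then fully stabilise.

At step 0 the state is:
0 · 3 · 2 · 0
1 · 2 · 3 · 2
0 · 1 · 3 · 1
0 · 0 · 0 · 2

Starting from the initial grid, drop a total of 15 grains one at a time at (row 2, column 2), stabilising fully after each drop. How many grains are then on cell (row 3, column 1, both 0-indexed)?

gen 0: 0 · 3 · 2 · 0
1 · 2 · 3 · 2
0 · 1 · 3 · 1
0 · 0 · 0 · 2
gen 1: 0 · 3 · 3 · 0
1 · 3 · 0 · 3
0 · 2 · 1 · 2
0 · 0 · 1 · 2
gen 2: 0 · 3 · 3 · 0
1 · 3 · 0 · 3
0 · 2 · 2 · 2
0 · 0 · 1 · 2
gen 3: 0 · 3 · 3 · 0
1 · 3 · 0 · 3
0 · 2 · 3 · 2
0 · 0 · 1 · 2
gen 4: 0 · 3 · 3 · 0
1 · 3 · 1 · 3
0 · 3 · 0 · 3
0 · 0 · 2 · 2
gen 5: 0 · 3 · 3 · 0
1 · 3 · 1 · 3
0 · 3 · 1 · 3
0 · 0 · 2 · 2
gen 6: 0 · 3 · 3 · 0
1 · 3 · 1 · 3
0 · 3 · 2 · 3
0 · 0 · 2 · 2
gen 7: 0 · 3 · 3 · 0
1 · 3 · 1 · 3
0 · 3 · 3 · 3
0 · 0 · 2 · 2
gen 8: 1 · 1 · 1 · 2
2 · 2 · 1 · 1
1 · 1 · 3 · 1
0 · 1 · 3 · 3
gen 9: 1 · 1 · 1 · 2
2 · 2 · 2 · 1
1 · 2 · 1 · 3
0 · 2 · 1 · 0
gen 10: 1 · 1 · 1 · 2
2 · 2 · 2 · 1
1 · 2 · 2 · 3
0 · 2 · 1 · 0
gen 11: 1 · 1 · 1 · 2
2 · 2 · 2 · 1
1 · 2 · 3 · 3
0 · 2 · 1 · 0
gen 12: 1 · 1 · 1 · 2
2 · 2 · 3 · 2
1 · 3 · 1 · 0
0 · 2 · 2 · 1
gen 13: 1 · 1 · 1 · 2
2 · 2 · 3 · 2
1 · 3 · 2 · 0
0 · 2 · 2 · 1
gen 14: 1 · 1 · 1 · 2
2 · 2 · 3 · 2
1 · 3 · 3 · 0
0 · 2 · 2 · 1
gen 15: 1 · 2 · 2 · 2
3 · 0 · 1 · 3
2 · 1 · 2 · 1
0 · 3 · 3 · 1

3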